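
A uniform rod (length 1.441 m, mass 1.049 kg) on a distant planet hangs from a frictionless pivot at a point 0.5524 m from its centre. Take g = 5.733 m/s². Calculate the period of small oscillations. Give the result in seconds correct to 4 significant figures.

2.442 s

For a physical pendulum T = 2π√(I/(mgd)), with d = 0.55240 m from pivot to centre of mass.
I_cm = mL²/12 = 1.049 × 1.441²/12 = 0.18152 kg·m²; I = I_cm + md² = 0.18152 + 1.049 × 0.55240² = 0.50162 kg·m².
T = 2π√(0.50162/(1.049 × 5.733 × 0.55240)) = 2.442 s.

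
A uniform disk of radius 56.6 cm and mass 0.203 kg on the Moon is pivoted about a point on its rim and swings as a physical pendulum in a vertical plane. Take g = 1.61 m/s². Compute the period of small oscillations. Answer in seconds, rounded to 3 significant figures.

4.56 s

I_cm = ½mr² = 0.03252 kg·m². The pivot is at distance d = 0.566 m from the centre of mass.
By the parallel-axis theorem, I = I_cm + md² = 0.03252 + 0.06503 = 0.09755 kg·m².
T = 2π√(I/(mgd)) = 2π√(0.09755/(0.203 × 1.61 × 0.566)) = 4.56 s.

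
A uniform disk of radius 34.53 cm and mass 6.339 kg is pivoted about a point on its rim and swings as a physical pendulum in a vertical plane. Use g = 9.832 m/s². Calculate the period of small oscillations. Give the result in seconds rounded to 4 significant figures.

I_cm = ½mr² = 0.37791 kg·m². The pivot is at distance d = 0.3453 m from the centre of mass.
By the parallel-axis theorem, I = I_cm + md² = 0.37791 + 0.75581 = 1.1337 kg·m².
T = 2π√(I/(mgd)) = 2π√(1.1337/(6.339 × 9.832 × 0.3453)) = 1.442 s.

1.442 s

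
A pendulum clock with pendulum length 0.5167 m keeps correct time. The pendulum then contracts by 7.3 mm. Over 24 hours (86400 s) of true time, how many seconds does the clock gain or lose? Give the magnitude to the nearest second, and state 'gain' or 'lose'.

gain 617 s

T ∝ √L, so T'/T = √(0.50940/0.5167) = 0.992911.
In 86400 s of true time the clock registers 86400/0.992911 = 87016.9 s, so it gains 617 s.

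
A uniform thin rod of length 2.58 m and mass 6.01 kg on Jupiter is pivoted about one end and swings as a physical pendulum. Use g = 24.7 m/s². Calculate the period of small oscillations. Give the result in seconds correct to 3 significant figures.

For a physical pendulum T = 2π√(I/(mgd)), with d = 1.290 m from pivot to centre of mass.
I_cm = mL²/12 = 6.01 × 2.58²/12 = 3.334 kg·m²; I = I_cm + md² = 3.334 + 6.01 × 1.290² = 13.33 kg·m².
T = 2π√(13.33/(6.01 × 24.7 × 1.290)) = 1.66 s.

1.66 s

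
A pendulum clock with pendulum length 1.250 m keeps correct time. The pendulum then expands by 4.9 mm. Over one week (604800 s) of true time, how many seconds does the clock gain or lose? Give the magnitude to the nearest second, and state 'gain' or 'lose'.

T ∝ √L, so T'/T = √(1.25490/1.250) = 1.00196.
In 604800 s of true time the clock registers 604800/1.00196 = 603618.1 s, so it loses 1182 s.

lose 1182 s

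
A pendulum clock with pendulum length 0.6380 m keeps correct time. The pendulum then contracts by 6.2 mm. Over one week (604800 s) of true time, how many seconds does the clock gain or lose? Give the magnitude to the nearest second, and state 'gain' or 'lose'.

gain 2960 s

T ∝ √L, so T'/T = √(0.63180/0.6380) = 0.995129.
In 604800 s of true time the clock registers 604800/0.995129 = 607760.3 s, so it gains 2960 s.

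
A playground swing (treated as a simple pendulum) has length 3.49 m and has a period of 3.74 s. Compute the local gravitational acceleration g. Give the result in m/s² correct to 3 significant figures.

9.85 m/s²

From T = 2π√(L/g), g = 4π²L/T² = 4π² × 3.49/3.740² = 9.85 m/s².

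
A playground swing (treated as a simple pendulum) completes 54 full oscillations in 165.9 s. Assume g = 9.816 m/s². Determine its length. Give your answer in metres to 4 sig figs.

2.347 m

T = 165.9/54 = 3.0722 s.
From T = 2π√(L/g), L = gT²/(4π²) = 9.816 × 3.0722²/(4π²) = 2.347 m.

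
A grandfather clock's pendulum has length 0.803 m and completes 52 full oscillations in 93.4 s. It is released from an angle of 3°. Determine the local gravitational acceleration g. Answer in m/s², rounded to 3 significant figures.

T = 93.4/52 = 1.796 s.
From T = 2π√(L/g), g = 4π²L/T² = 4π² × 0.803/1.796² = 9.83 m/s².

9.83 m/s²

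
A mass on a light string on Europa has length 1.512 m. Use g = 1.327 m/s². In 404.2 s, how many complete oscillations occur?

T = 2π√(L/g) = 2π√(1.512/1.327) = 6.7069 s.
Number of complete oscillations = ⌊404.2/6.7069⌋ = ⌊60.267⌋ = 60.

60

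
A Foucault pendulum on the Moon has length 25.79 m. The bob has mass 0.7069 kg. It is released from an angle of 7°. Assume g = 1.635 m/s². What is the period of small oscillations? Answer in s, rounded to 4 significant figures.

T = 2π√(L/g) = 2π√(25.79/1.635) = 2π × 3.9716 = 24.95 s.

24.95 s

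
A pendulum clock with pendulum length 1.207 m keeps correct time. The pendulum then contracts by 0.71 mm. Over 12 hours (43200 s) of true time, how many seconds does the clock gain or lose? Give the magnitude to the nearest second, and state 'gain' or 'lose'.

T ∝ √L, so T'/T = √(1.20629/1.207) = 0.999706.
In 43200 s of true time the clock registers 43200/0.999706 = 43212.7 s, so it gains 13 s.

gain 13 s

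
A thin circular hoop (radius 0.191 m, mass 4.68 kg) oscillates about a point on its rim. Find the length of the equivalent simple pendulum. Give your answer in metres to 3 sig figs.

0.382 m

The equivalent simple-pendulum length is L_eq = I/(md), where I is about the pivot and d = 0.1910 m.
I_cm = mR² = 0.1707 kg·m², so I = I_cm + md² = 0.1707 + 0.1707 = 0.3415 kg·m².
L_eq = 0.3415/(4.68 × 0.1910) = 0.382 m.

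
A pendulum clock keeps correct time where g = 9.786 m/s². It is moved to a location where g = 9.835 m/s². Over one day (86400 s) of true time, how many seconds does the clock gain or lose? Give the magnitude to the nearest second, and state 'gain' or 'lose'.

gain 216 s

The clock's period scales as T ∝ 1/√g, so T'/T = √(9.786/9.835) = 0.997506.
In 86400 s of true time the clock registers 86400/0.997506 = 86616.0 s, so it gains 216 s.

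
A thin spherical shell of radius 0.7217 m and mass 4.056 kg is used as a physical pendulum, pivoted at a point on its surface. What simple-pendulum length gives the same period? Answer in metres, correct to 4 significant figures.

1.203 m

The equivalent simple-pendulum length is L_eq = I/(md), where I is about the pivot and d = 0.72170 m.
I_cm = (2/3)mR² = 1.4084 kg·m², so I = I_cm + md² = 1.4084 + 2.1126 = 3.5210 kg·m².
L_eq = 3.5210/(4.056 × 0.72170) = 1.203 m.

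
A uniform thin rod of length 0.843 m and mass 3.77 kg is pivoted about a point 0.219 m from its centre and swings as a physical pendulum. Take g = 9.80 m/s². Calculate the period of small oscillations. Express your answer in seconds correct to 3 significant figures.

1.40 s

For a physical pendulum T = 2π√(I/(mgd)), with d = 0.2190 m from pivot to centre of mass.
I_cm = mL²/12 = 3.77 × 0.843²/12 = 0.2233 kg·m²; I = I_cm + md² = 0.2233 + 3.77 × 0.2190² = 0.4041 kg·m².
T = 2π√(0.4041/(3.77 × 9.80 × 0.2190)) = 1.40 s.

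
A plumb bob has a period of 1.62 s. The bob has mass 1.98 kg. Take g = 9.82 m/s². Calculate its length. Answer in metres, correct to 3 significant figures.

From T = 2π√(L/g), L = gT²/(4π²) = 9.82 × 1.620²/(4π²) = 0.653 m.

0.653 m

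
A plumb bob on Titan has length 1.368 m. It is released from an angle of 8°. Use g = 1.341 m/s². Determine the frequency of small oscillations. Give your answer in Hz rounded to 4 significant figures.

0.1576 Hz

T = 2π√(L/g) = 2π√(1.368/1.341) = 6.3461 s, so f = 1/T = 0.1576 Hz.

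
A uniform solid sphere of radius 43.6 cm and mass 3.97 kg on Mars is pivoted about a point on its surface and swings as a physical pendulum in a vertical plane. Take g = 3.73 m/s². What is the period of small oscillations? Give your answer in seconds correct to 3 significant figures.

2.54 s

I_cm = (2/5)mr² = 0.3019 kg·m². The pivot is at distance d = 0.436 m from the centre of mass.
By the parallel-axis theorem, I = I_cm + md² = 0.3019 + 0.7547 = 1.057 kg·m².
T = 2π√(I/(mgd)) = 2π√(1.057/(3.97 × 3.73 × 0.436)) = 2.54 s.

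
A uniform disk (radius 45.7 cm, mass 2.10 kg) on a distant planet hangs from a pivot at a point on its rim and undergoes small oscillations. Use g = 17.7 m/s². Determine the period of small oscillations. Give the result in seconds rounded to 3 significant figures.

I_cm = ½mr² = 0.2193 kg·m². The pivot is at distance d = 0.457 m from the centre of mass.
By the parallel-axis theorem, I = I_cm + md² = 0.2193 + 0.4386 = 0.6579 kg·m².
T = 2π√(I/(mgd)) = 2π√(0.6579/(2.10 × 17.7 × 0.457)) = 1.24 s.

1.24 s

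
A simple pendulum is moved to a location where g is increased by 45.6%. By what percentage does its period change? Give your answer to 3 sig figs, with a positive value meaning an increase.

T ∝ 1/√g, so T'/T = 1/√(1.456) = 0.8287.
Percentage change in T = (0.8287 − 1) × 100% = -17.1%.

-17.1%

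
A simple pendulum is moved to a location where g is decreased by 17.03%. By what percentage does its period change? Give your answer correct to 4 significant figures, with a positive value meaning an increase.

T ∝ 1/√g, so T'/T = 1/√(0.82970) = 1.0978.
Percentage change in T = (1.0978 − 1) × 100% = 9.784%.

9.784%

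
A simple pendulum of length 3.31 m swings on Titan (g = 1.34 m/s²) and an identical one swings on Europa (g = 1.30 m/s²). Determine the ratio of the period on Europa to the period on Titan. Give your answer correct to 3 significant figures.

1.02

T ∝ 1/√g, so T₂/T₁ = √(g₁/g₂) = √(1.34/1.30) = 1.02.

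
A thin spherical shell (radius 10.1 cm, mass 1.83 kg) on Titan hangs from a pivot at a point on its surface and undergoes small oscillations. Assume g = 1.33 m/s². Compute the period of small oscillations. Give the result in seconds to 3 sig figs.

2.24 s

I_cm = (2/3)mr² = 0.01245 kg·m². The pivot is at distance d = 0.101 m from the centre of mass.
By the parallel-axis theorem, I = I_cm + md² = 0.01245 + 0.01867 = 0.03111 kg·m².
T = 2π√(I/(mgd)) = 2π√(0.03111/(1.83 × 1.33 × 0.101)) = 2.24 s.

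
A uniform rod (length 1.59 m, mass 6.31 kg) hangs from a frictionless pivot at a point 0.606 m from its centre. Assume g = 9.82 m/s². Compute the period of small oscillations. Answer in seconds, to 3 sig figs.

1.96 s

For a physical pendulum T = 2π√(I/(mgd)), with d = 0.6060 m from pivot to centre of mass.
I_cm = mL²/12 = 6.31 × 1.59²/12 = 1.329 kg·m²; I = I_cm + md² = 1.329 + 6.31 × 0.6060² = 3.647 kg·m².
T = 2π√(3.647/(6.31 × 9.82 × 0.6060)) = 1.96 s.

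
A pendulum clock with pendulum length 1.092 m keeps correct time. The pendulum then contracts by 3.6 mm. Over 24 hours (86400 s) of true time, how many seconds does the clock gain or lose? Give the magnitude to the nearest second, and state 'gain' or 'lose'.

T ∝ √L, so T'/T = √(1.08840/1.092) = 0.998350.
In 86400 s of true time the clock registers 86400/0.998350 = 86542.8 s, so it gains 143 s.

gain 143 s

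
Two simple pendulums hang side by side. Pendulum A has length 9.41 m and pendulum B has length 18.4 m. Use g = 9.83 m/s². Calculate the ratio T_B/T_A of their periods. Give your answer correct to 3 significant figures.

1.40

T ∝ √L, so T_B/T_A = √(L_B/L_A) = √(18.4/9.41) = 1.40.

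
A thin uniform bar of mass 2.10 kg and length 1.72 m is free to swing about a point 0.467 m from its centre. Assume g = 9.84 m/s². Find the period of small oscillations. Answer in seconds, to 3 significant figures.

2.00 s

For a physical pendulum T = 2π√(I/(mgd)), with d = 0.4670 m from pivot to centre of mass.
I_cm = mL²/12 = 2.10 × 1.72²/12 = 0.5177 kg·m²; I = I_cm + md² = 0.5177 + 2.10 × 0.4670² = 0.9757 kg·m².
T = 2π√(0.9757/(2.10 × 9.84 × 0.4670)) = 2.00 s.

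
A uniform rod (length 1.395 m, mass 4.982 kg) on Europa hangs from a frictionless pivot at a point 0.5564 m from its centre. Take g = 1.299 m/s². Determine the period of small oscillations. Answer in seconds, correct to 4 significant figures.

5.076 s

For a physical pendulum T = 2π√(I/(mgd)), with d = 0.55640 m from pivot to centre of mass.
I_cm = mL²/12 = 4.982 × 1.395²/12 = 0.80792 kg·m²; I = I_cm + md² = 0.80792 + 4.982 × 0.55640² = 2.3503 kg·m².
T = 2π√(2.3503/(4.982 × 1.299 × 0.55640)) = 5.076 s.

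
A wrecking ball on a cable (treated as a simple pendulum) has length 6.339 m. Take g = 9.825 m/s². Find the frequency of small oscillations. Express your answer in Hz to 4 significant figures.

T = 2π√(L/g) = 2π√(6.339/9.825) = 5.0469 s, so f = 1/T = 0.1981 Hz.

0.1981 Hz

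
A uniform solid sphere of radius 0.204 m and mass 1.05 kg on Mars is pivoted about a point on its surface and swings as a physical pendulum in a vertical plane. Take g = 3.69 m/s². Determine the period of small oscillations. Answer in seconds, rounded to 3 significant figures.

I_cm = (2/5)mr² = 0.01748 kg·m². The pivot is at distance d = 0.204 m from the centre of mass.
By the parallel-axis theorem, I = I_cm + md² = 0.01748 + 0.04370 = 0.06118 kg·m².
T = 2π√(I/(mgd)) = 2π√(0.06118/(1.05 × 3.69 × 0.204)) = 1.75 s.

1.75 s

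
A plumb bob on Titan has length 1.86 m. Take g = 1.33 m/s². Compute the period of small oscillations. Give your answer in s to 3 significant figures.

T = 2π√(L/g) = 2π√(1.86/1.33) = 2π × 1.183 = 7.43 s.

7.43 s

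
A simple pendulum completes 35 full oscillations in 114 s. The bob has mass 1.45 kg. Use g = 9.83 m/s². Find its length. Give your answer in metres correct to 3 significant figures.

T = 114/35 = 3.257 s.
From T = 2π√(L/g), L = gT²/(4π²) = 9.83 × 3.257²/(4π²) = 2.64 m.

2.64 m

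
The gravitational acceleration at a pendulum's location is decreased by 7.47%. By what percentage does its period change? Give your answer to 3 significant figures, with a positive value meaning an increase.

T ∝ 1/√g, so T'/T = 1/√(0.9253) = 1.040.
Percentage change in T = (1.040 − 1) × 100% = 3.96%.

3.96%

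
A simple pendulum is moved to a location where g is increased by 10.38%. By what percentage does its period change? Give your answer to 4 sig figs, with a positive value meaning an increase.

T ∝ 1/√g, so T'/T = 1/√(1.1038) = 0.95182.
Percentage change in T = (0.95182 − 1) × 100% = -4.818%.

-4.818%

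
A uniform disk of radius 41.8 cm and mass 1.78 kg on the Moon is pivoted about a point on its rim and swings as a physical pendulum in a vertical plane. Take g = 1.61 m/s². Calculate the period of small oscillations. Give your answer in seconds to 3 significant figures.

I_cm = ½mr² = 0.1555 kg·m². The pivot is at distance d = 0.418 m from the centre of mass.
By the parallel-axis theorem, I = I_cm + md² = 0.1555 + 0.3110 = 0.4665 kg·m².
T = 2π√(I/(mgd)) = 2π√(0.4665/(1.78 × 1.61 × 0.418)) = 3.92 s.

3.92 s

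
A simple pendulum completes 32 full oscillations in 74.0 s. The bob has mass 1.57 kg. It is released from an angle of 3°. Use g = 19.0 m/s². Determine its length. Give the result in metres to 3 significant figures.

T = 74.0/32 = 2.312 s.
From T = 2π√(L/g), L = gT²/(4π²) = 19.0 × 2.312²/(4π²) = 2.57 m.

2.57 m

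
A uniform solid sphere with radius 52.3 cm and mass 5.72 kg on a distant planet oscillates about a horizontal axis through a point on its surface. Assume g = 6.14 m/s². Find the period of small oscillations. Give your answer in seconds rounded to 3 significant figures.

I_cm = (2/5)mr² = 0.6258 kg·m². The pivot is at distance d = 0.523 m from the centre of mass.
By the parallel-axis theorem, I = I_cm + md² = 0.6258 + 1.565 = 2.190 kg·m².
T = 2π√(I/(mgd)) = 2π√(2.190/(5.72 × 6.14 × 0.523)) = 2.17 s.

2.17 s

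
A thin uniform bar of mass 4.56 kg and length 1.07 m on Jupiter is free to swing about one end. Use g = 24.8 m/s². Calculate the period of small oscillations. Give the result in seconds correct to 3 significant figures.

1.07 s

For a physical pendulum T = 2π√(I/(mgd)), with d = 0.5350 m from pivot to centre of mass.
I_cm = mL²/12 = 4.56 × 1.07²/12 = 0.4351 kg·m²; I = I_cm + md² = 0.4351 + 4.56 × 0.5350² = 1.740 kg·m².
T = 2π√(1.740/(4.56 × 24.8 × 0.5350)) = 1.07 s.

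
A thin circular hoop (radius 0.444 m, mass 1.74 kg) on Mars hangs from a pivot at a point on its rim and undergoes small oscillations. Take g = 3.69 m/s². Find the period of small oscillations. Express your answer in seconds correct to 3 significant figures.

3.08 s

I_cm = mr² = 0.3430 kg·m². The pivot is at distance d = 0.444 m from the centre of mass.
By the parallel-axis theorem, I = I_cm + md² = 0.3430 + 0.3430 = 0.6860 kg·m².
T = 2π√(I/(mgd)) = 2π√(0.6860/(1.74 × 3.69 × 0.444)) = 3.08 s.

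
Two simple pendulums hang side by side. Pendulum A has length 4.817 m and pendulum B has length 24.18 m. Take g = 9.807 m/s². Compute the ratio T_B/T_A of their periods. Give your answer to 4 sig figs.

T ∝ √L, so T_B/T_A = √(L_B/L_A) = √(24.18/4.817) = 2.240.

2.240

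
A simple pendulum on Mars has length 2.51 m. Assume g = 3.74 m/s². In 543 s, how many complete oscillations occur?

105

T = 2π√(L/g) = 2π√(2.51/3.74) = 5.147 s.
Number of complete oscillations = ⌊543/5.147⌋ = ⌊105.5⌋ = 105.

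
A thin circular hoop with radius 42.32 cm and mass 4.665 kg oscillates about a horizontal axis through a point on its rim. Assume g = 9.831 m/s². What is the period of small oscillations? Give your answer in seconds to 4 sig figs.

I_cm = mr² = 0.83549 kg·m². The pivot is at distance d = 0.4232 m from the centre of mass.
By the parallel-axis theorem, I = I_cm + md² = 0.83549 + 0.83549 = 1.6710 kg·m².
T = 2π√(I/(mgd)) = 2π√(1.6710/(4.665 × 9.831 × 0.4232)) = 1.844 s.

1.844 s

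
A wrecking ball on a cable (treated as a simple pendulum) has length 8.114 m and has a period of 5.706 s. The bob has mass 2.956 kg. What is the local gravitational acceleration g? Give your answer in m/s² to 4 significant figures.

From T = 2π√(L/g), g = 4π²L/T² = 4π² × 8.114/5.7060² = 9.839 m/s².

9.839 m/s²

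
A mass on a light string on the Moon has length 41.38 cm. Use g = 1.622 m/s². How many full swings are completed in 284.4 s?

T = 2π√(L/g) = 2π√(0.4138/1.622) = 3.1736 s.
Number of complete oscillations = ⌊284.4/3.1736⌋ = ⌊89.615⌋ = 89.

89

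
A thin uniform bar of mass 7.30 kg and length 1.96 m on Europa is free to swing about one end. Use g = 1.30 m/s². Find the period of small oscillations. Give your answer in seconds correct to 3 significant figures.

6.30 s

For a physical pendulum T = 2π√(I/(mgd)), with d = 0.9800 m from pivot to centre of mass.
I_cm = mL²/12 = 7.30 × 1.96²/12 = 2.337 kg·m²; I = I_cm + md² = 2.337 + 7.30 × 0.9800² = 9.348 kg·m².
T = 2π√(9.348/(7.30 × 1.30 × 0.9800)) = 6.30 s.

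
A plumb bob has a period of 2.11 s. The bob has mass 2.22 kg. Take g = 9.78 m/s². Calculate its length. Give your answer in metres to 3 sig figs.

From T = 2π√(L/g), L = gT²/(4π²) = 9.78 × 2.110²/(4π²) = 1.10 m.

1.10 m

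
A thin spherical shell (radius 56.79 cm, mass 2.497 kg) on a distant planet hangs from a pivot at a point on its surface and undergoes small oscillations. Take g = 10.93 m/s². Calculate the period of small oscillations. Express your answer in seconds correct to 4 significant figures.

1.849 s

I_cm = (2/3)mr² = 0.53687 kg·m². The pivot is at distance d = 0.5679 m from the centre of mass.
By the parallel-axis theorem, I = I_cm + md² = 0.53687 + 0.80531 = 1.3422 kg·m².
T = 2π√(I/(mgd)) = 2π√(1.3422/(2.497 × 10.93 × 0.5679)) = 1.849 s.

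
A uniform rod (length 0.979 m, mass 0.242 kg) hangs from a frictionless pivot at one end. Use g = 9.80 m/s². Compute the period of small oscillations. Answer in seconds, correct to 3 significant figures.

For a physical pendulum T = 2π√(I/(mgd)), with d = 0.4895 m from pivot to centre of mass.
I_cm = mL²/12 = 0.242 × 0.979²/12 = 0.01933 kg·m²; I = I_cm + md² = 0.01933 + 0.242 × 0.4895² = 0.07731 kg·m².
T = 2π√(0.07731/(0.242 × 9.80 × 0.4895)) = 1.62 s.

1.62 s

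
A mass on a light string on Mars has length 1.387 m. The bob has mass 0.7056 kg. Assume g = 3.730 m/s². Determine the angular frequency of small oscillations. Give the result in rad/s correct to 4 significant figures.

1.640 rad/s

ω = √(g/L) = √(3.730/1.387) = 1.640 rad/s.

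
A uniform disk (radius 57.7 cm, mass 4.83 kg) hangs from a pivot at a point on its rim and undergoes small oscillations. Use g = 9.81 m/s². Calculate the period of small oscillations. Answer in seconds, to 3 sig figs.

1.87 s

I_cm = ½mr² = 0.8040 kg·m². The pivot is at distance d = 0.577 m from the centre of mass.
By the parallel-axis theorem, I = I_cm + md² = 0.8040 + 1.608 = 2.412 kg·m².
T = 2π√(I/(mgd)) = 2π√(2.412/(4.83 × 9.81 × 0.577)) = 1.87 s.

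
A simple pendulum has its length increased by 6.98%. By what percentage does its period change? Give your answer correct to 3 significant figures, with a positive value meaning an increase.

3.43%

T ∝ √L, so T'/T = √(1.070) = 1.034.
Percentage change in T = (1.034 − 1) × 100% = 3.43%.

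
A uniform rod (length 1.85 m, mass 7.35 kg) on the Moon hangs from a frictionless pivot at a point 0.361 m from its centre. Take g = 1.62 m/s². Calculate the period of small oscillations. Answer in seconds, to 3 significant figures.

5.30 s

For a physical pendulum T = 2π√(I/(mgd)), with d = 0.3610 m from pivot to centre of mass.
I_cm = mL²/12 = 7.35 × 1.85²/12 = 2.096 kg·m²; I = I_cm + md² = 2.096 + 7.35 × 0.3610² = 3.054 kg·m².
T = 2π√(3.054/(7.35 × 1.62 × 0.3610)) = 5.30 s.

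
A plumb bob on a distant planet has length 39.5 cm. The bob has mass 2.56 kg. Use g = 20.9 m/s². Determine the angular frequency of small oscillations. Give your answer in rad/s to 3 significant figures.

ω = √(g/L) = √(20.9/0.395) = 7.27 rad/s.

7.27 rad/s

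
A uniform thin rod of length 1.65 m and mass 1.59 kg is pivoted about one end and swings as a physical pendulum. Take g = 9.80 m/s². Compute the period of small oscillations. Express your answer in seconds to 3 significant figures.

2.11 s

For a physical pendulum T = 2π√(I/(mgd)), with d = 0.8250 m from pivot to centre of mass.
I_cm = mL²/12 = 1.59 × 1.65²/12 = 0.3607 kg·m²; I = I_cm + md² = 0.3607 + 1.59 × 0.8250² = 1.443 kg·m².
T = 2π√(1.443/(1.59 × 9.80 × 0.8250)) = 2.11 s.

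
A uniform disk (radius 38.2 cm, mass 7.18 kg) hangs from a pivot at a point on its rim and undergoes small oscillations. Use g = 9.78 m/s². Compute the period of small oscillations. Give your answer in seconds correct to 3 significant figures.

I_cm = ½mr² = 0.5239 kg·m². The pivot is at distance d = 0.382 m from the centre of mass.
By the parallel-axis theorem, I = I_cm + md² = 0.5239 + 1.048 = 1.572 kg·m².
T = 2π√(I/(mgd)) = 2π√(1.572/(7.18 × 9.78 × 0.382)) = 1.52 s.

1.52 s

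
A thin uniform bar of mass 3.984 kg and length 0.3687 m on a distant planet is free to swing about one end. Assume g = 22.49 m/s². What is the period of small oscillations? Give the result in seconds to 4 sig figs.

For a physical pendulum T = 2π√(I/(mgd)), with d = 0.18435 m from pivot to centre of mass.
I_cm = mL²/12 = 3.984 × 0.3687²/12 = 0.045132 kg·m²; I = I_cm + md² = 0.045132 + 3.984 × 0.18435² = 0.18053 kg·m².
T = 2π√(0.18053/(3.984 × 22.49 × 0.18435)) = 0.6569 s.

0.6569 s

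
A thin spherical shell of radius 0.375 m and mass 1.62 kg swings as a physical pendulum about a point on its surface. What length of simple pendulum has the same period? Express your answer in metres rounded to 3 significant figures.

0.625 m

The equivalent simple-pendulum length is L_eq = I/(md), where I is about the pivot and d = 0.3750 m.
I_cm = (2/3)mR² = 0.1519 kg·m², so I = I_cm + md² = 0.1519 + 0.2278 = 0.3797 kg·m².
L_eq = 0.3797/(1.62 × 0.3750) = 0.625 m.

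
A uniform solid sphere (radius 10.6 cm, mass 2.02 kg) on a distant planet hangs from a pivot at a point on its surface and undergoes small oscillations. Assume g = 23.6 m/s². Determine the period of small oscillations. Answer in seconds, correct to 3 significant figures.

I_cm = (2/5)mr² = 0.009079 kg·m². The pivot is at distance d = 0.106 m from the centre of mass.
By the parallel-axis theorem, I = I_cm + md² = 0.009079 + 0.02270 = 0.03178 kg·m².
T = 2π√(I/(mgd)) = 2π√(0.03178/(2.02 × 23.6 × 0.106)) = 0.498 s.

0.498 s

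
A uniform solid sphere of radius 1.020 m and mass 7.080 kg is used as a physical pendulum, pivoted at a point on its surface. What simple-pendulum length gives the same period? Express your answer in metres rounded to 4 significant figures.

The equivalent simple-pendulum length is L_eq = I/(md), where I is about the pivot and d = 1.0200 m.
I_cm = (2/5)mR² = 2.9464 kg·m², so I = I_cm + md² = 2.9464 + 7.3660 = 10.312 kg·m².
L_eq = 10.312/(7.080 × 1.0200) = 1.428 m.

1.428 m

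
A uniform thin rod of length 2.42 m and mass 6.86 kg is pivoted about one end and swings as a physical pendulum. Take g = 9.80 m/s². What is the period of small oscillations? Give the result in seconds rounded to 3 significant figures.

2.55 s

For a physical pendulum T = 2π√(I/(mgd)), with d = 1.210 m from pivot to centre of mass.
I_cm = mL²/12 = 6.86 × 2.42²/12 = 3.348 kg·m²; I = I_cm + md² = 3.348 + 6.86 × 1.210² = 13.39 kg·m².
T = 2π√(13.39/(6.86 × 9.80 × 1.210)) = 2.55 s.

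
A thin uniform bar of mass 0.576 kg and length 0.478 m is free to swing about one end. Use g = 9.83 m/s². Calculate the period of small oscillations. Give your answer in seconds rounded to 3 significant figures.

1.13 s

For a physical pendulum T = 2π√(I/(mgd)), with d = 0.2390 m from pivot to centre of mass.
I_cm = mL²/12 = 0.576 × 0.478²/12 = 0.01097 kg·m²; I = I_cm + md² = 0.01097 + 0.576 × 0.2390² = 0.04387 kg·m².
T = 2π√(0.04387/(0.576 × 9.83 × 0.2390)) = 1.13 s.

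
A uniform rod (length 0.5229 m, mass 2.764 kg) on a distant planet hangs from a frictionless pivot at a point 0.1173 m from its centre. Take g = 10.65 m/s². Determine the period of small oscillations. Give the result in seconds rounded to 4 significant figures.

1.075 s

For a physical pendulum T = 2π√(I/(mgd)), with d = 0.11730 m from pivot to centre of mass.
I_cm = mL²/12 = 2.764 × 0.5229²/12 = 0.062979 kg·m²; I = I_cm + md² = 0.062979 + 2.764 × 0.11730² = 0.10101 kg·m².
T = 2π√(0.10101/(2.764 × 10.65 × 0.11730)) = 1.075 s.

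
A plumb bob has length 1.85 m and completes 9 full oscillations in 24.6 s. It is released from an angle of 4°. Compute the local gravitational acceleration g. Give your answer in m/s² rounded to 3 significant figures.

9.78 m/s²

T = 24.6/9 = 2.733 s.
From T = 2π√(L/g), g = 4π²L/T² = 4π² × 1.85/2.733² = 9.78 m/s².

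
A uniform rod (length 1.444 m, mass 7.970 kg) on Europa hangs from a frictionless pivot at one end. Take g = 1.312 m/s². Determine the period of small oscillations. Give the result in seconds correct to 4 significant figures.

5.382 s

For a physical pendulum T = 2π√(I/(mgd)), with d = 0.72200 m from pivot to centre of mass.
I_cm = mL²/12 = 7.970 × 1.444²/12 = 1.3849 kg·m²; I = I_cm + md² = 1.3849 + 7.970 × 0.72200² = 5.5395 kg·m².
T = 2π√(5.5395/(7.970 × 1.312 × 0.72200)) = 5.382 s.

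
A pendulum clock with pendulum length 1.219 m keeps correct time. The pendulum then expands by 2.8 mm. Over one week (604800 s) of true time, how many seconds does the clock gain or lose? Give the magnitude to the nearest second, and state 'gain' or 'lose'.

lose 693 s

T ∝ √L, so T'/T = √(1.22180/1.219) = 1.00115.
In 604800 s of true time the clock registers 604800/1.00115 = 604106.6 s, so it loses 693 s.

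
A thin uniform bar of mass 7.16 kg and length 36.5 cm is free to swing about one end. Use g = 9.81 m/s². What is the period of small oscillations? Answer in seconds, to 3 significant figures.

0.990 s

For a physical pendulum T = 2π√(I/(mgd)), with d = 0.1825 m from pivot to centre of mass.
I_cm = mL²/12 = 7.16 × 0.365²/12 = 0.07949 kg·m²; I = I_cm + md² = 0.07949 + 7.16 × 0.1825² = 0.3180 kg·m².
T = 2π√(0.3180/(7.16 × 9.81 × 0.1825)) = 0.990 s.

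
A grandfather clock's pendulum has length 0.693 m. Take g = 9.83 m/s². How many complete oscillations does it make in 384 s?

230

T = 2π√(L/g) = 2π√(0.693/9.83) = 1.668 s.
Number of complete oscillations = ⌊384/1.668⌋ = ⌊230.2⌋ = 230.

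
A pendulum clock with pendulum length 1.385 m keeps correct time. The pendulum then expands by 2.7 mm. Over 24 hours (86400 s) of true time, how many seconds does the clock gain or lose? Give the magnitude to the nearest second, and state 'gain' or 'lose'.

lose 84 s

T ∝ √L, so T'/T = √(1.38770/1.385) = 1.00097.
In 86400 s of true time the clock registers 86400/1.00097 = 86315.9 s, so it loses 84 s.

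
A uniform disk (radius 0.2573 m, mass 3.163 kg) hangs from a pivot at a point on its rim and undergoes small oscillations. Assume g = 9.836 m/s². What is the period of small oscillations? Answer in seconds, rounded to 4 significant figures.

I_cm = ½mr² = 0.10470 kg·m². The pivot is at distance d = 0.2573 m from the centre of mass.
By the parallel-axis theorem, I = I_cm + md² = 0.10470 + 0.20940 = 0.31410 kg·m².
T = 2π√(I/(mgd)) = 2π√(0.31410/(3.163 × 9.836 × 0.2573)) = 1.245 s.

1.245 s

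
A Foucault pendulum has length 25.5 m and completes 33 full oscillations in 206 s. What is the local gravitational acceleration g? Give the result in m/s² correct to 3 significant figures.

25.8 m/s²

T = 206/33 = 6.242 s.
From T = 2π√(L/g), g = 4π²L/T² = 4π² × 25.5/6.242² = 25.8 m/s².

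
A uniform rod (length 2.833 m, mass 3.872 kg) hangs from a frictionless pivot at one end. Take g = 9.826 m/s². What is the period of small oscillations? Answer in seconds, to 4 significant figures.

2.755 s

For a physical pendulum T = 2π√(I/(mgd)), with d = 1.4165 m from pivot to centre of mass.
I_cm = mL²/12 = 3.872 × 2.833²/12 = 2.5897 kg·m²; I = I_cm + md² = 2.5897 + 3.872 × 1.4165² = 10.359 kg·m².
T = 2π√(10.359/(3.872 × 9.826 × 1.4165)) = 2.755 s.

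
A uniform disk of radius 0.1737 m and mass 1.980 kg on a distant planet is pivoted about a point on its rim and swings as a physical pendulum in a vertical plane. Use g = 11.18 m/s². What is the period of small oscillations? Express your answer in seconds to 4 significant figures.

0.9592 s

I_cm = ½mr² = 0.029870 kg·m². The pivot is at distance d = 0.1737 m from the centre of mass.
By the parallel-axis theorem, I = I_cm + md² = 0.029870 + 0.059740 = 0.089610 kg·m².
T = 2π√(I/(mgd)) = 2π√(0.089610/(1.980 × 11.18 × 0.1737)) = 0.9592 s.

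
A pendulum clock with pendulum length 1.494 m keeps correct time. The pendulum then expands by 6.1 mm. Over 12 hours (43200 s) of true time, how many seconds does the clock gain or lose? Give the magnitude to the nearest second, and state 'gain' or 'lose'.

T ∝ √L, so T'/T = √(1.50010/1.494) = 1.00204.
In 43200 s of true time the clock registers 43200/1.00204 = 43112.1 s, so it loses 88 s.

lose 88 s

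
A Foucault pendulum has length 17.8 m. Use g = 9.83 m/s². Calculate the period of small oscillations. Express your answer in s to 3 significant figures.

T = 2π√(L/g) = 2π√(17.8/9.83) = 2π × 1.346 = 8.45 s.

8.45 s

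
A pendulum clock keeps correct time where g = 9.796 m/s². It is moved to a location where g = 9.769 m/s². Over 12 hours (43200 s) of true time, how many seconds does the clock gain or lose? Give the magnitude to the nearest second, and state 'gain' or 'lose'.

The clock's period scales as T ∝ 1/√g, so T'/T = √(9.796/9.769) = 1.00138.
In 43200 s of true time the clock registers 43200/1.00138 = 43140.4 s, so it loses 60 s.

lose 60 s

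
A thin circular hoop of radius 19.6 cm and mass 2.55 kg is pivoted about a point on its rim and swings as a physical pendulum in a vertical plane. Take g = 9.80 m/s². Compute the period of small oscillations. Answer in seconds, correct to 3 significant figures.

1.26 s

I_cm = mr² = 0.09796 kg·m². The pivot is at distance d = 0.196 m from the centre of mass.
By the parallel-axis theorem, I = I_cm + md² = 0.09796 + 0.09796 = 0.1959 kg·m².
T = 2π√(I/(mgd)) = 2π√(0.1959/(2.55 × 9.80 × 0.196)) = 1.26 s.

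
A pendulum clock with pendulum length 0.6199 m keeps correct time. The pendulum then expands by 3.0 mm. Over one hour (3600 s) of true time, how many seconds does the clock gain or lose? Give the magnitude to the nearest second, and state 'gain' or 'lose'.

lose 9 s

T ∝ √L, so T'/T = √(0.62290/0.6199) = 1.00242.
In 3600 s of true time the clock registers 3600/1.00242 = 3591.3 s, so it loses 9 s.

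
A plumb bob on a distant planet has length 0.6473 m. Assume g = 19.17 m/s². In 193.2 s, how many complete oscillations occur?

T = 2π√(L/g) = 2π√(0.6473/19.17) = 1.1546 s.
Number of complete oscillations = ⌊193.2/1.1546⌋ = ⌊167.33⌋ = 167.

167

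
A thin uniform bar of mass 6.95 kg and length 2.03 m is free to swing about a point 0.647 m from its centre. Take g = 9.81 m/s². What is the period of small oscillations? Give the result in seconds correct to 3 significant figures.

For a physical pendulum T = 2π√(I/(mgd)), with d = 0.6470 m from pivot to centre of mass.
I_cm = mL²/12 = 6.95 × 2.03²/12 = 2.387 kg·m²; I = I_cm + md² = 2.387 + 6.95 × 0.6470² = 5.296 kg·m².
T = 2π√(5.296/(6.95 × 9.81 × 0.6470)) = 2.18 s.

2.18 s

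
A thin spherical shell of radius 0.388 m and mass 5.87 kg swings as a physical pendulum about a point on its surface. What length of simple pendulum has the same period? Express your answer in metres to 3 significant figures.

The equivalent simple-pendulum length is L_eq = I/(md), where I is about the pivot and d = 0.3880 m.
I_cm = (2/3)mR² = 0.5891 kg·m², so I = I_cm + md² = 0.5891 + 0.8837 = 1.473 kg·m².
L_eq = 1.473/(5.87 × 0.3880) = 0.647 m.

0.647 m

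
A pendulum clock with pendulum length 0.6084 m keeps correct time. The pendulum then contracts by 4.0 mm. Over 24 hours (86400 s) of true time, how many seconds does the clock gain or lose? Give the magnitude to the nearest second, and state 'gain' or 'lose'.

T ∝ √L, so T'/T = √(0.60440/0.6084) = 0.996707.
In 86400 s of true time the clock registers 86400/0.996707 = 86685.4 s, so it gains 285 s.

gain 285 s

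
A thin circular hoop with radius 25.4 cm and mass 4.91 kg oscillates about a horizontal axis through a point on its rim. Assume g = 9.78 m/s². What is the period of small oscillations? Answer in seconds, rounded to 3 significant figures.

1.43 s

I_cm = mr² = 0.3168 kg·m². The pivot is at distance d = 0.254 m from the centre of mass.
By the parallel-axis theorem, I = I_cm + md² = 0.3168 + 0.3168 = 0.6335 kg·m².
T = 2π√(I/(mgd)) = 2π√(0.6335/(4.91 × 9.78 × 0.254)) = 1.43 s.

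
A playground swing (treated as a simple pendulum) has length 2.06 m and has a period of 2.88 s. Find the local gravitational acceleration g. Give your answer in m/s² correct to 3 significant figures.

From T = 2π√(L/g), g = 4π²L/T² = 4π² × 2.06/2.880² = 9.80 m/s².

9.80 m/s²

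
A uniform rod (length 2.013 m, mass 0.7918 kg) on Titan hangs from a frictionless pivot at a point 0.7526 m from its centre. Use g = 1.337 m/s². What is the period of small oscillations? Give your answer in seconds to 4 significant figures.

5.956 s

For a physical pendulum T = 2π√(I/(mgd)), with d = 0.75260 m from pivot to centre of mass.
I_cm = mL²/12 = 0.7918 × 2.013²/12 = 0.26738 kg·m²; I = I_cm + md² = 0.26738 + 0.7918 × 0.75260² = 0.71586 kg·m².
T = 2π√(0.71586/(0.7918 × 1.337 × 0.75260)) = 5.956 s.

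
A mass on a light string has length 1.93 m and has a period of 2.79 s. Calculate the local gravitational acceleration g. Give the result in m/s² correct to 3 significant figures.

From T = 2π√(L/g), g = 4π²L/T² = 4π² × 1.93/2.790² = 9.79 m/s².

9.79 m/s²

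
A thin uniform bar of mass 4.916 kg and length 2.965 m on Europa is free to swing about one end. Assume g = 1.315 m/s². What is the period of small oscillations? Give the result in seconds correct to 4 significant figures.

7.703 s

For a physical pendulum T = 2π√(I/(mgd)), with d = 1.4825 m from pivot to centre of mass.
I_cm = mL²/12 = 4.916 × 2.965²/12 = 3.6015 kg·m²; I = I_cm + md² = 3.6015 + 4.916 × 1.4825² = 14.406 kg·m².
T = 2π√(14.406/(4.916 × 1.315 × 1.4825)) = 7.703 s.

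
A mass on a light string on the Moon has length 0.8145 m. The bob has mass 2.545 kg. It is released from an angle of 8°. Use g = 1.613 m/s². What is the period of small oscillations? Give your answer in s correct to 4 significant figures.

4.465 s

T = 2π√(L/g) = 2π√(0.8145/1.613) = 2π × 0.71061 = 4.465 s.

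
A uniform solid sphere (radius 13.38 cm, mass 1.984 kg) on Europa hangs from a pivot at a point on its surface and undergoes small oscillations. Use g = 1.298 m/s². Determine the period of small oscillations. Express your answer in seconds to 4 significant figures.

I_cm = (2/5)mr² = 0.014207 kg·m². The pivot is at distance d = 0.1338 m from the centre of mass.
By the parallel-axis theorem, I = I_cm + md² = 0.014207 + 0.035518 = 0.049726 kg·m².
T = 2π√(I/(mgd)) = 2π√(0.049726/(1.984 × 1.298 × 0.1338)) = 2.387 s.

2.387 s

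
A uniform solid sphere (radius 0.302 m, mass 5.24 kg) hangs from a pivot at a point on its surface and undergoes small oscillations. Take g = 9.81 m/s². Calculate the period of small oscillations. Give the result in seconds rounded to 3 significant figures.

1.30 s

I_cm = (2/5)mr² = 0.1912 kg·m². The pivot is at distance d = 0.302 m from the centre of mass.
By the parallel-axis theorem, I = I_cm + md² = 0.1912 + 0.4779 = 0.6691 kg·m².
T = 2π√(I/(mgd)) = 2π√(0.6691/(5.24 × 9.81 × 0.302)) = 1.30 s.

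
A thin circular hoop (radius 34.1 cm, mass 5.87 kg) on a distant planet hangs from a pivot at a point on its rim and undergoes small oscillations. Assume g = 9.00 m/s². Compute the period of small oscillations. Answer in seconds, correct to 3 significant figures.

1.73 s

I_cm = mr² = 0.6826 kg·m². The pivot is at distance d = 0.341 m from the centre of mass.
By the parallel-axis theorem, I = I_cm + md² = 0.6826 + 0.6826 = 1.365 kg·m².
T = 2π√(I/(mgd)) = 2π√(1.365/(5.87 × 9.00 × 0.341)) = 1.73 s.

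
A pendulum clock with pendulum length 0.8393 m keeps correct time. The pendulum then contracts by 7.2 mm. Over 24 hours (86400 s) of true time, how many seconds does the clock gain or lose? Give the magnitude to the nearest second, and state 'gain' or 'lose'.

gain 373 s

T ∝ √L, so T'/T = √(0.83210/0.8393) = 0.995701.
In 86400 s of true time the clock registers 86400/0.995701 = 86773.0 s, so it gains 373 s.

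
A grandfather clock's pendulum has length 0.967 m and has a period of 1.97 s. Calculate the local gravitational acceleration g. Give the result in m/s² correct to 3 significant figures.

9.84 m/s²

From T = 2π√(L/g), g = 4π²L/T² = 4π² × 0.967/1.970² = 9.84 m/s².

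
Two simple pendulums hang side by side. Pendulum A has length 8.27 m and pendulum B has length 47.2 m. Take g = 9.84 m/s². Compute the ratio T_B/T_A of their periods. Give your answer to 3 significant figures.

2.39

T ∝ √L, so T_B/T_A = √(L_B/L_A) = √(47.2/8.27) = 2.39.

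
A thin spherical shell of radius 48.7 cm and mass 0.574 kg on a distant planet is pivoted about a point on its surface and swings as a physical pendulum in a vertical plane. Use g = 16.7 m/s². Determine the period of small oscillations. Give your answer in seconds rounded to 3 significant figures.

1.39 s

I_cm = (2/3)mr² = 0.09076 kg·m². The pivot is at distance d = 0.487 m from the centre of mass.
By the parallel-axis theorem, I = I_cm + md² = 0.09076 + 0.1361 = 0.2269 kg·m².
T = 2π√(I/(mgd)) = 2π√(0.2269/(0.574 × 16.7 × 0.487)) = 1.39 s.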